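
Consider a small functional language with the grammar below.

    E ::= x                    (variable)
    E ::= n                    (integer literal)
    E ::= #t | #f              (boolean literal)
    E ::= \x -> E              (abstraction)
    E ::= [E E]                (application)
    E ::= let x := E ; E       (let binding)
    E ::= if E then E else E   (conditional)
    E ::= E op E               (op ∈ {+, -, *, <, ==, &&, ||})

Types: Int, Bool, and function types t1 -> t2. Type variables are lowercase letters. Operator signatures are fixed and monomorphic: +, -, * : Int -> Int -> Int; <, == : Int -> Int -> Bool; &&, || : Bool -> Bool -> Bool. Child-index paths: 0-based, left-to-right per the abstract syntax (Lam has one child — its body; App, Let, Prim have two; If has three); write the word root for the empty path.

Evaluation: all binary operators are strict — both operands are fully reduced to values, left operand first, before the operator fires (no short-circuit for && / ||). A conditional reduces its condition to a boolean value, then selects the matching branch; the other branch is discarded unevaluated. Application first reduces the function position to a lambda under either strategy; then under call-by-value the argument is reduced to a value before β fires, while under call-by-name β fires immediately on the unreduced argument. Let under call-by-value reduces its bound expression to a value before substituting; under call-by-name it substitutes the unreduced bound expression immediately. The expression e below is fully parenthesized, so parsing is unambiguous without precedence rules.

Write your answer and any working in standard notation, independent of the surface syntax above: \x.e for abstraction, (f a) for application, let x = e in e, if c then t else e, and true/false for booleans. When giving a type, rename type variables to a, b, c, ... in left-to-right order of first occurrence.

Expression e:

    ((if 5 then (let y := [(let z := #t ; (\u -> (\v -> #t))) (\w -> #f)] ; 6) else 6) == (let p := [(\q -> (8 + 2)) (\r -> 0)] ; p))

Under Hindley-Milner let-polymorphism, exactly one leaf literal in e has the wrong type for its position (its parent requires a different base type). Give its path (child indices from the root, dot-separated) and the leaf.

Derivation:
  unify Int ~ Bool
  FAIL: mismatch Int ~ Bool

Answer: 0.0 : 5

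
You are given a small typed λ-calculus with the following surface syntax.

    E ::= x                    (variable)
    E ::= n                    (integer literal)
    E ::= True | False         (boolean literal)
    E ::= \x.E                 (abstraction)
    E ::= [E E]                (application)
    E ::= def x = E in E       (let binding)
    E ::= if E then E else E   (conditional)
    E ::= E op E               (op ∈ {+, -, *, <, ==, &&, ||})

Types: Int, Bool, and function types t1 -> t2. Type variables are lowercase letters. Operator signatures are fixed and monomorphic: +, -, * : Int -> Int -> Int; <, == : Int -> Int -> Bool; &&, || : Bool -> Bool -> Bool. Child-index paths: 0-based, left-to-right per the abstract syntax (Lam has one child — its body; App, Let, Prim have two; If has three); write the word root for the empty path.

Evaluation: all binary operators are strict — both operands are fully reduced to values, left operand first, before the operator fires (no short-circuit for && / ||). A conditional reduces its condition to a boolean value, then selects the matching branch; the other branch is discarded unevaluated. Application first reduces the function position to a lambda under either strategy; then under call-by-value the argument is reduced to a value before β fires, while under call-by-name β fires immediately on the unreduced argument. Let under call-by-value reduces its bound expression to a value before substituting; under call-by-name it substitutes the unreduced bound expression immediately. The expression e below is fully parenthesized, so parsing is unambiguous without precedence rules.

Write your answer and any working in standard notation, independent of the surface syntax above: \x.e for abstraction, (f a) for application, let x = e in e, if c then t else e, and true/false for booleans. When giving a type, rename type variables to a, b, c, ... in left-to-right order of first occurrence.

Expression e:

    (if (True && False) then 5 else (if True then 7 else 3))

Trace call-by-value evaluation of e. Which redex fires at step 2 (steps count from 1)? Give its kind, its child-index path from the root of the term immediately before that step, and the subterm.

Working:
step 0: (if (true && false) then 5 else (if true then 7 else 3))
step 1: [delta@0] (if false then 5 else (if true then 7 else 3))
step 2: [if@root] (if true then 7 else 3)

Answer: if at root : (if false then 5 else (if true then 7 else 3))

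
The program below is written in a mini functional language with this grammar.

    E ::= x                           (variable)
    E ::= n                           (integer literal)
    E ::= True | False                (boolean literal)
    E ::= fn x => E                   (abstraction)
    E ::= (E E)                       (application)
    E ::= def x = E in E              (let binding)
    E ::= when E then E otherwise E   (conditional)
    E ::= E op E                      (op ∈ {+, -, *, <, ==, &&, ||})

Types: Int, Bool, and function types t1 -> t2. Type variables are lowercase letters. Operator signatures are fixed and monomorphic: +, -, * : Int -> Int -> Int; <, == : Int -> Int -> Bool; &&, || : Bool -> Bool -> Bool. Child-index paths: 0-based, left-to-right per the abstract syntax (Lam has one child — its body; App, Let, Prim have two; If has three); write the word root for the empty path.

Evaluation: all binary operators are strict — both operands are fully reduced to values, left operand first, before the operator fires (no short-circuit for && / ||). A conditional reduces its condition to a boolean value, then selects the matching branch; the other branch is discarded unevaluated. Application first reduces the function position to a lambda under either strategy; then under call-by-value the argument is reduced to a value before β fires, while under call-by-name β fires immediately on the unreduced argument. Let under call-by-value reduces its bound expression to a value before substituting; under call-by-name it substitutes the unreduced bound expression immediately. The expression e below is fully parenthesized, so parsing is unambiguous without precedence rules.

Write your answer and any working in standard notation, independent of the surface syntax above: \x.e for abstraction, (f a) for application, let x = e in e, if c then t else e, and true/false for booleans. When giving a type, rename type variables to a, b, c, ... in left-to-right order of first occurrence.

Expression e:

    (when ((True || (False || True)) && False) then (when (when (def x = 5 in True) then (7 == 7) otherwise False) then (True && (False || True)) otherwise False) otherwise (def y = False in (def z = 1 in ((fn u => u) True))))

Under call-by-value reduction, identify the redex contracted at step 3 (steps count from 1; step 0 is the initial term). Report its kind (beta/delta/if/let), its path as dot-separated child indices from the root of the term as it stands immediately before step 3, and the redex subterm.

Answer: delta at 0 : (true && false)

Derivation:
step 0: (if ((true || (false || true)) && false) then (if (if (let x = 5 in true) then (7 == 7) else false) then (true && (false || true)) else false) else (let y = false in (let z = 1 in ((\u.u) true))))
step 1: [delta@0.0.1] (if ((true || true) && false) then (if (if (let x = 5 in true) then (7 == 7) else false) then (true && (false || true)) else false) else (let y = false in (let z = 1 in ((\u.u) true))))
step 2: [delta@0.0] (if (true && false) then (if (if (let x = 5 in true) then (7 == 7) else false) then (true && (false || true)) else false) else (let y = false in (let z = 1 in ((\u.u) true))))
step 3: [delta@0] (if false then (if (if (let x = 5 in true) then (7 == 7) else false) then (true && (false || true)) else false) else (let y = false in (let z = 1 in ((\u.u) true))))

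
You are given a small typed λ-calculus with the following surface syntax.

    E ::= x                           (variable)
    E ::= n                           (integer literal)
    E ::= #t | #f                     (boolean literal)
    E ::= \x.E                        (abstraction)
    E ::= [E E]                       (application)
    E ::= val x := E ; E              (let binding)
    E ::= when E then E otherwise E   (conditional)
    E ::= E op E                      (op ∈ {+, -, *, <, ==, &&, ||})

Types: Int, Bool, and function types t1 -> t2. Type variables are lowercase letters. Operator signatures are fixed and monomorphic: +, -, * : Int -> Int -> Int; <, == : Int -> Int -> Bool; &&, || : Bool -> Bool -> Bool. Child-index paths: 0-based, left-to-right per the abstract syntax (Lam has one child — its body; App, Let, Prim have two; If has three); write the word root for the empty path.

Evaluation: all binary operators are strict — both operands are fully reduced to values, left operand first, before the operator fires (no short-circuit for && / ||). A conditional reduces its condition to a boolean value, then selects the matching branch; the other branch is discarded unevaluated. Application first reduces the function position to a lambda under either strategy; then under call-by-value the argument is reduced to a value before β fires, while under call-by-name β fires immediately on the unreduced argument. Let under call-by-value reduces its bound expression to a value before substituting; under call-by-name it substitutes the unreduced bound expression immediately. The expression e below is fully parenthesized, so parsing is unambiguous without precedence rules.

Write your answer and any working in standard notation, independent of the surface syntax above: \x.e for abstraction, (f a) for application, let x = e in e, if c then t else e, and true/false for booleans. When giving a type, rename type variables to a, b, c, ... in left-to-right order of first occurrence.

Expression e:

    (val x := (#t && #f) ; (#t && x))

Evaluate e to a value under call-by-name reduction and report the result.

Working:
step 0: (let x = (true && false) in (true && x))
step 1: [let@root] (true && (true && false))
step 2: [delta@1] (true && false)
step 3: [delta@root] false

Answer: false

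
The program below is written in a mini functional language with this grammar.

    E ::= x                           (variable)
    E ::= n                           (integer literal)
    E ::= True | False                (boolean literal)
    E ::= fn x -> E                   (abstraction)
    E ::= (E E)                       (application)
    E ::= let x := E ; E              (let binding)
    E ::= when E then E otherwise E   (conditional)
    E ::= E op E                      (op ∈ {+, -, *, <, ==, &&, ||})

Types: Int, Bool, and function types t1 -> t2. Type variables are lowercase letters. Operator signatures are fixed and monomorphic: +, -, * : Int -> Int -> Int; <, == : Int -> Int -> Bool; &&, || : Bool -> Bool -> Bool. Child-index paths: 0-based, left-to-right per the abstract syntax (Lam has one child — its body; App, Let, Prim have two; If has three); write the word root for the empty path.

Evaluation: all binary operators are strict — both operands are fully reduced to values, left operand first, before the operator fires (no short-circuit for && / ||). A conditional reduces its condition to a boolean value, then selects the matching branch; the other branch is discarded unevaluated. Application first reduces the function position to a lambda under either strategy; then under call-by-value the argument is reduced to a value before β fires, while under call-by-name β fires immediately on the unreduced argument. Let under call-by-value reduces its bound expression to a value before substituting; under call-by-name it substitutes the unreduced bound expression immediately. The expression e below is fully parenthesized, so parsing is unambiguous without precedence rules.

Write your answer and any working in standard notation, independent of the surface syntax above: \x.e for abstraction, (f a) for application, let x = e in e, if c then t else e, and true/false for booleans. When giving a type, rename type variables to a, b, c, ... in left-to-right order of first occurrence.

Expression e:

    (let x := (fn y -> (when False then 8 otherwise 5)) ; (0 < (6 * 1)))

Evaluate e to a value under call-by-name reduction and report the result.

Answer: true

Trace:
step 0: (let x = (\y.(if false then 8 else 5)) in (0 < (6 * 1)))
step 1: [let@root] (0 < (6 * 1))
step 2: [delta@1] (0 < 6)
step 3: [delta@root] true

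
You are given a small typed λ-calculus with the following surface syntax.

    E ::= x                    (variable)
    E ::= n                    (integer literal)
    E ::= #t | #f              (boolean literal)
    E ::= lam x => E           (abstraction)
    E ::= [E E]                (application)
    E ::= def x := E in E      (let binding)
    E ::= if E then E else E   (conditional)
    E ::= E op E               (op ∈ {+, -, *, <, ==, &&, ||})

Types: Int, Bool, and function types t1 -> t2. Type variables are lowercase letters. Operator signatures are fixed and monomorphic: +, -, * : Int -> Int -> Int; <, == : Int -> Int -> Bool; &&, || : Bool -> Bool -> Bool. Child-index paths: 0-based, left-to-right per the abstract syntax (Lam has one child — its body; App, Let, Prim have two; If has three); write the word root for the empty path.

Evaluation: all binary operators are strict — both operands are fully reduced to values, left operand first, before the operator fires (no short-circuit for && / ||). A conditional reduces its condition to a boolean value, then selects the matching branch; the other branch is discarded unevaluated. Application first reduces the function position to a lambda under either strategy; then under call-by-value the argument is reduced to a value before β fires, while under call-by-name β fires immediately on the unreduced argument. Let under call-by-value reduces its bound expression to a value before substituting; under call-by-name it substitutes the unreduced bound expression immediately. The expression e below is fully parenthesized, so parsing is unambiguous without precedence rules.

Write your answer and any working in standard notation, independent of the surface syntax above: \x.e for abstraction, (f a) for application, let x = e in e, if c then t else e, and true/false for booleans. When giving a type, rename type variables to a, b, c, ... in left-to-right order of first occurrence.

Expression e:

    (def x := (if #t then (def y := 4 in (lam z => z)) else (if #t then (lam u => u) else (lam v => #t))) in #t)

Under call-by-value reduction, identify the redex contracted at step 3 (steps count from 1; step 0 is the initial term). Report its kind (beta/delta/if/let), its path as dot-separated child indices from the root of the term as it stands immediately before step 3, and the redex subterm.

Derivation:
step 0: (let x = (if true then (let y = 4 in (\z.z)) else (if true then (\u.u) else (\v.true))) in true)
step 1: [if@0] (let x = (let y = 4 in (\z.z)) in true)
step 2: [let@0] (let x = (\z.z) in true)
step 3: [let@root] true

Answer: let at root : (let x = (\z.z) in true)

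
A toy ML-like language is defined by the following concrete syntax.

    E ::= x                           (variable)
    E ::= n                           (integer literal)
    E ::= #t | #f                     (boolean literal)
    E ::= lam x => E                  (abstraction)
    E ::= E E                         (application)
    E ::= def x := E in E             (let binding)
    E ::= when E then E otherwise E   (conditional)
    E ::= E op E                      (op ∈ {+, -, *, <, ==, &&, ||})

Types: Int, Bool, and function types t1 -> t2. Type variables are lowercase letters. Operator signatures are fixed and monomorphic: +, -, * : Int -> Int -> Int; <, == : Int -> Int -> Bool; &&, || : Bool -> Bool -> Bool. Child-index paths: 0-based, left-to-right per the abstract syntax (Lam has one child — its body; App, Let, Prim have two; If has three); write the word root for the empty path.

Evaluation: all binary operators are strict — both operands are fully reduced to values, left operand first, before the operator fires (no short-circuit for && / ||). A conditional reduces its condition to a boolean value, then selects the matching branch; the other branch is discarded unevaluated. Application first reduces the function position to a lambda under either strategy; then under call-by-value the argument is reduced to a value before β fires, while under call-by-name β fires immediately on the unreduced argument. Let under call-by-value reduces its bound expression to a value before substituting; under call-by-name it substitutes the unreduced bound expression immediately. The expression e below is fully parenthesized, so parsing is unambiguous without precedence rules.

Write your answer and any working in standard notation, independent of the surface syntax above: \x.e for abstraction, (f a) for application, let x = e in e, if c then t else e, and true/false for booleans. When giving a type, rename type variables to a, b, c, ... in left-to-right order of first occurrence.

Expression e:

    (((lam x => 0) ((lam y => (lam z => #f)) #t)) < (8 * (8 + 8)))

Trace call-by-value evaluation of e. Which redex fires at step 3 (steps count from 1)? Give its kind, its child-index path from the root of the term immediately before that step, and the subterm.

Answer: delta at 1.1 : (8 + 8)

Derivation:
step 0: (((\x.0) ((\y.(\z.false)) true)) < (8 * (8 + 8)))
step 1: [beta@0.1] (((\x.0) (\z.false)) < (8 * (8 + 8)))
step 2: [beta@0] (0 < (8 * (8 + 8)))
step 3: [delta@1.1] (0 < (8 * 16))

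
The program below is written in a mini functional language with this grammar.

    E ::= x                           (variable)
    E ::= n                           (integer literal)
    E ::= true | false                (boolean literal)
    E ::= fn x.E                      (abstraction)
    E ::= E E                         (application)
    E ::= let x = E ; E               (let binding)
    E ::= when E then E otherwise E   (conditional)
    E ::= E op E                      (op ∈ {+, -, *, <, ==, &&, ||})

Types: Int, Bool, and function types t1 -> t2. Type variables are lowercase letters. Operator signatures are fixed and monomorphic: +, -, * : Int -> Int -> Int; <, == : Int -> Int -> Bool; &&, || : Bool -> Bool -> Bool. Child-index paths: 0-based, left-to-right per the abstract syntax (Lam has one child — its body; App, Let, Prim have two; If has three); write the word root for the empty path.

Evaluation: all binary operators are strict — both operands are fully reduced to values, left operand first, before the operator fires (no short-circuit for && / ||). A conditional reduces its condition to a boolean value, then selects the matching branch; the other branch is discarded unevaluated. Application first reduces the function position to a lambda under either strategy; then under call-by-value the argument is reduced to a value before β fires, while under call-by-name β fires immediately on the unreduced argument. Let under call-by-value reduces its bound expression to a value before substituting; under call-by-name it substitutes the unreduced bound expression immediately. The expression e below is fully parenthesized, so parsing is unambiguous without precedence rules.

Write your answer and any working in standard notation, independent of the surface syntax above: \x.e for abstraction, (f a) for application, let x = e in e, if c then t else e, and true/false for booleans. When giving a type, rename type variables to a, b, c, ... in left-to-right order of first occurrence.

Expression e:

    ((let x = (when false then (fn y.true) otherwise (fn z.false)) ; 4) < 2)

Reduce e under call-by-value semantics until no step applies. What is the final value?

Working:
step 0: ((let x = (if false then (\y.true) else (\z.false)) in 4) < 2)
step 1: [if@0.0] ((let x = (\z.false) in 4) < 2)
step 2: [let@0] (4 < 2)
step 3: [delta@root] false

Answer: false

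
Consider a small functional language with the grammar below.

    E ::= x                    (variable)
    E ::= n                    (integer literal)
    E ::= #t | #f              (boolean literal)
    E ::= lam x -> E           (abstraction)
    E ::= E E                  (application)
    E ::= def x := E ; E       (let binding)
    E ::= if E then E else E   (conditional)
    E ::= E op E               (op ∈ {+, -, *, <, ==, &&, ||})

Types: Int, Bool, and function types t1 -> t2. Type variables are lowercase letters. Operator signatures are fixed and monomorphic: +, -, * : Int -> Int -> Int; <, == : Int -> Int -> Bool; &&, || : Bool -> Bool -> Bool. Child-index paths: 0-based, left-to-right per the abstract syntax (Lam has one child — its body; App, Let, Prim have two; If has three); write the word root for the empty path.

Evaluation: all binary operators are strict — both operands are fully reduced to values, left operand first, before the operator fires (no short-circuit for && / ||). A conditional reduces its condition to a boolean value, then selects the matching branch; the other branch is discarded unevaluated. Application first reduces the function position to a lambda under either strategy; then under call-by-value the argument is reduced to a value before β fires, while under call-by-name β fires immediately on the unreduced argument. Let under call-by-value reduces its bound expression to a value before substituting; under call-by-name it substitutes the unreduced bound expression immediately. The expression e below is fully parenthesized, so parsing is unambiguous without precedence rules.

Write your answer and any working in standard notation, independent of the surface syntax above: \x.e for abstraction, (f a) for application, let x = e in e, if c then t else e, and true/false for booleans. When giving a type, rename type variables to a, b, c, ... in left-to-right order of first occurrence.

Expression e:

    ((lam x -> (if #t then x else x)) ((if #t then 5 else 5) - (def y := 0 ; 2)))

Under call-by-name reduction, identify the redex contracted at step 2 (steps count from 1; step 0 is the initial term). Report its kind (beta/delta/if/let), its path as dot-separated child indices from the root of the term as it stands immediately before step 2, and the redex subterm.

Derivation:
step 0: ((\x.(if true then x else x)) ((if true then 5 else 5) - (let y = 0 in 2)))
step 1: [beta@root] (if true then ((if true then 5 else 5) - (let y = 0 in 2)) else ((if true then 5 else 5) - (let y = 0 in 2)))
step 2: [if@root] ((if true then 5 else 5) - (let y = 0 in 2))

Answer: if at root : (if true then ((if true then 5 else 5) - (let y = 0 in 2)) else ((if true then 5 else 5) - (let y = 0 in 2)))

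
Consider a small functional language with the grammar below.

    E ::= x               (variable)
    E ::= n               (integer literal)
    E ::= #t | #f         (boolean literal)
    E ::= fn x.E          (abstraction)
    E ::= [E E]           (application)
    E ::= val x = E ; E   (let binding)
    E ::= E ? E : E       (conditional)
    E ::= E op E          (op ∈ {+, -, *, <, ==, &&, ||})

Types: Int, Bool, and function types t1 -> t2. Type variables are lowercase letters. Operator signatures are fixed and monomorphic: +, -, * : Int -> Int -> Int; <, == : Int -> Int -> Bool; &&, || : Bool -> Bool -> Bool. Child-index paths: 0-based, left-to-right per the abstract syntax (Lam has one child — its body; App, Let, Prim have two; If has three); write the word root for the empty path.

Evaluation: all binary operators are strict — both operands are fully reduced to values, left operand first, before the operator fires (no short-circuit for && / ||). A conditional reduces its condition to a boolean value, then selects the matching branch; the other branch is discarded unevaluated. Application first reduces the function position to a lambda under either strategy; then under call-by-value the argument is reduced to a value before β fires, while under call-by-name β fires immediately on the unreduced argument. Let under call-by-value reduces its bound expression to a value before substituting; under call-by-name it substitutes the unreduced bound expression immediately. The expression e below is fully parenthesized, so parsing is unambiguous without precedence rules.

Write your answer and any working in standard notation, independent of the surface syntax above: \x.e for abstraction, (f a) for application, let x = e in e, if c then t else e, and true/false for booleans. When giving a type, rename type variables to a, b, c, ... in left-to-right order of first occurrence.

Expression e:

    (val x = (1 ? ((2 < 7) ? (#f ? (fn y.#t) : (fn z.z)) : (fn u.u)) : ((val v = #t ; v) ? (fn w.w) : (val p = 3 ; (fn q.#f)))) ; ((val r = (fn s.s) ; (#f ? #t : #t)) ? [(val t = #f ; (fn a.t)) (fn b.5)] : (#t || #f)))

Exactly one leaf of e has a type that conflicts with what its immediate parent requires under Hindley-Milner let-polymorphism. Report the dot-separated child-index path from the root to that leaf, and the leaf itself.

Answer: 0.0 : 1

Trace:
  unify Int ~ Bool
  FAIL: mismatch Int ~ Bool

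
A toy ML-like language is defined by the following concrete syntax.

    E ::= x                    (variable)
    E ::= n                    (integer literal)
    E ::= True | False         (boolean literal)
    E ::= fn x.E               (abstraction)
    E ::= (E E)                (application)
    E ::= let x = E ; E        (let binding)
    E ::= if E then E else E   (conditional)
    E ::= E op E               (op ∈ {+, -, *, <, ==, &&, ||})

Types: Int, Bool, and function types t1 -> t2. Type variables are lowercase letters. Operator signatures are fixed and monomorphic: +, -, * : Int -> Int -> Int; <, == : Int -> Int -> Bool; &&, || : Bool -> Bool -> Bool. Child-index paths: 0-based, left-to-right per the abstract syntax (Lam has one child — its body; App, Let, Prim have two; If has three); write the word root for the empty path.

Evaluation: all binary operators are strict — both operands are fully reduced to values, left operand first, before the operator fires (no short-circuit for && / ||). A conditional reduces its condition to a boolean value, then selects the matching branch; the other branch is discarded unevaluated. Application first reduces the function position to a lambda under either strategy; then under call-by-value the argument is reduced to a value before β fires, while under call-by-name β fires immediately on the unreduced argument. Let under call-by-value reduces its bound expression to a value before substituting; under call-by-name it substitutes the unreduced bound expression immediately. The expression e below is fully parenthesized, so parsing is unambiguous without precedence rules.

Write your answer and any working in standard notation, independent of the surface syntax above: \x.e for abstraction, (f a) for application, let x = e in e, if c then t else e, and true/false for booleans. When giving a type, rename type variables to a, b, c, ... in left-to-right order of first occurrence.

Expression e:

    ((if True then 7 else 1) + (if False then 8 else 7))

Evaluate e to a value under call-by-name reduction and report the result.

Answer: 14

Working:
step 0: ((if true then 7 else 1) + (if false then 8 else 7))
step 1: [if@0] (7 + (if false then 8 else 7))
step 2: [if@1] (7 + 7)
step 3: [delta@root] 14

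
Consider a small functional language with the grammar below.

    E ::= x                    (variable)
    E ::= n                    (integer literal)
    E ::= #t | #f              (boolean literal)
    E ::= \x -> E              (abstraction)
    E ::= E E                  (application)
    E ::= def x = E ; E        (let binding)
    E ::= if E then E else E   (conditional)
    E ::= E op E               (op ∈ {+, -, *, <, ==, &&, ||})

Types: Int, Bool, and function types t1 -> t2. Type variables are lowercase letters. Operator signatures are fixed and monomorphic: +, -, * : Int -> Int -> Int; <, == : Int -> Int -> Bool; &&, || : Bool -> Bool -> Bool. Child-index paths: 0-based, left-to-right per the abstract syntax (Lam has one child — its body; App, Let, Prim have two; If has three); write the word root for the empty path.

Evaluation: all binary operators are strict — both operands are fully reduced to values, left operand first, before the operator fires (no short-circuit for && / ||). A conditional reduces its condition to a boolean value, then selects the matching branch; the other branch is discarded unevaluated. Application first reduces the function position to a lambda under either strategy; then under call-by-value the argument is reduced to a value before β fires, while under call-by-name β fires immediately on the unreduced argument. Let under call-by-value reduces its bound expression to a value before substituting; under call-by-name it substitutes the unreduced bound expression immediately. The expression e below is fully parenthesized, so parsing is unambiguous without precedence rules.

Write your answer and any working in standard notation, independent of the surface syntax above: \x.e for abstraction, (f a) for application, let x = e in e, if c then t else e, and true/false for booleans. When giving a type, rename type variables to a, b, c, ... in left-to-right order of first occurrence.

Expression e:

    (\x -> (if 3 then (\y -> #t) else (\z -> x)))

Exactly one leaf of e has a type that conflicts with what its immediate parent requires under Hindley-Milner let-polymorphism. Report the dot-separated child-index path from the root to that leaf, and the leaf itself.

Working:
  unify Int ~ Bool
  FAIL: mismatch Int ~ Bool

Answer: 0.0 : 3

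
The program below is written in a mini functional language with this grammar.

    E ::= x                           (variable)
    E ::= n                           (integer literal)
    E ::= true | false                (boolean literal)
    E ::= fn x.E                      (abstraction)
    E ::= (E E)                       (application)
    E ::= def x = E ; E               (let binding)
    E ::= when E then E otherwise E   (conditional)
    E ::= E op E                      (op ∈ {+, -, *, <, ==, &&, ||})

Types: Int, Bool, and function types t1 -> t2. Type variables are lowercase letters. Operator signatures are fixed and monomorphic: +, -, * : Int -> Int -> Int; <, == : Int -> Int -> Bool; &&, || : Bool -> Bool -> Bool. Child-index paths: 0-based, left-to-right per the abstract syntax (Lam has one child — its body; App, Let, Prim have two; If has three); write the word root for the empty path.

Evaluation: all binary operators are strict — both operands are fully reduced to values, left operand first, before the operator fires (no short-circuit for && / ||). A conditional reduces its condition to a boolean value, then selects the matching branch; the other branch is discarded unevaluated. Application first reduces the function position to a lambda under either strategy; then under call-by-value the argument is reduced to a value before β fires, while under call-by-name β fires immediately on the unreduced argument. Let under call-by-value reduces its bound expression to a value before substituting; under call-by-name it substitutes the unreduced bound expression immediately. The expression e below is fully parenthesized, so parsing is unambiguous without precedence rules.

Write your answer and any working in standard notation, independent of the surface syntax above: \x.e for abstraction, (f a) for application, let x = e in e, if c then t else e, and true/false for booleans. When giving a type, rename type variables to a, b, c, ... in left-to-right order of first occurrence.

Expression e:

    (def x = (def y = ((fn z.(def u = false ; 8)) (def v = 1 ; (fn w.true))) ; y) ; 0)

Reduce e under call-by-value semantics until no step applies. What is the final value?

Answer: 0

Trace:
step 0: (let x = (let y = ((\z.(let u = false in 8)) (let v = 1 in (\w.true))) in y) in 0)
step 1: [let@0.0.1] (let x = (let y = ((\z.(let u = false in 8)) (\w.true)) in y) in 0)
step 2: [beta@0.0] (let x = (let y = (let u = false in 8) in y) in 0)
step 3: [let@0.0] (let x = (let y = 8 in y) in 0)
step 4: [let@0] (let x = 8 in 0)
step 5: [let@root] 0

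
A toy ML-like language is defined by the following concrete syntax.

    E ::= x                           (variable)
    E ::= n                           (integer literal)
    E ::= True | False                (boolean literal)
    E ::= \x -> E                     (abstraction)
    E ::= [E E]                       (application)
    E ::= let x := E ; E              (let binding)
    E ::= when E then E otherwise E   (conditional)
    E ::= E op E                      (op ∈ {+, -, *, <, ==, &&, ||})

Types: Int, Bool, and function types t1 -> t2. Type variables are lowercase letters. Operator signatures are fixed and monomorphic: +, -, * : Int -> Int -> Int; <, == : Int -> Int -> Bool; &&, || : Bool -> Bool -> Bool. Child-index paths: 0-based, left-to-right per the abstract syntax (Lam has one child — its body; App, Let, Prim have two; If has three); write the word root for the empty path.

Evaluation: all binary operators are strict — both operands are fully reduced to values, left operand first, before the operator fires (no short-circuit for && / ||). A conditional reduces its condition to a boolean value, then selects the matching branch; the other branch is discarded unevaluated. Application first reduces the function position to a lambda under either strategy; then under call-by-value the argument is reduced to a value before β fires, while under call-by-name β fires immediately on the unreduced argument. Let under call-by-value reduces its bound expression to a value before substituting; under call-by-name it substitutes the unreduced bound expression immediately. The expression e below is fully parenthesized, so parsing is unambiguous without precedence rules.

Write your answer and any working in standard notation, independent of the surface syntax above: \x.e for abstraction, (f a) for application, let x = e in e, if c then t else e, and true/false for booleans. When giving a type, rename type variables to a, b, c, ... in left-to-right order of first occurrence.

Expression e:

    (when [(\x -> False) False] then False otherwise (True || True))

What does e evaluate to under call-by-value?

Answer: true

Trace:
step 0: (if ((\x.false) false) then false else (true || true))
step 1: [beta@0] (if false then false else (true || true))
step 2: [if@root] (true || true)
step 3: [delta@root] true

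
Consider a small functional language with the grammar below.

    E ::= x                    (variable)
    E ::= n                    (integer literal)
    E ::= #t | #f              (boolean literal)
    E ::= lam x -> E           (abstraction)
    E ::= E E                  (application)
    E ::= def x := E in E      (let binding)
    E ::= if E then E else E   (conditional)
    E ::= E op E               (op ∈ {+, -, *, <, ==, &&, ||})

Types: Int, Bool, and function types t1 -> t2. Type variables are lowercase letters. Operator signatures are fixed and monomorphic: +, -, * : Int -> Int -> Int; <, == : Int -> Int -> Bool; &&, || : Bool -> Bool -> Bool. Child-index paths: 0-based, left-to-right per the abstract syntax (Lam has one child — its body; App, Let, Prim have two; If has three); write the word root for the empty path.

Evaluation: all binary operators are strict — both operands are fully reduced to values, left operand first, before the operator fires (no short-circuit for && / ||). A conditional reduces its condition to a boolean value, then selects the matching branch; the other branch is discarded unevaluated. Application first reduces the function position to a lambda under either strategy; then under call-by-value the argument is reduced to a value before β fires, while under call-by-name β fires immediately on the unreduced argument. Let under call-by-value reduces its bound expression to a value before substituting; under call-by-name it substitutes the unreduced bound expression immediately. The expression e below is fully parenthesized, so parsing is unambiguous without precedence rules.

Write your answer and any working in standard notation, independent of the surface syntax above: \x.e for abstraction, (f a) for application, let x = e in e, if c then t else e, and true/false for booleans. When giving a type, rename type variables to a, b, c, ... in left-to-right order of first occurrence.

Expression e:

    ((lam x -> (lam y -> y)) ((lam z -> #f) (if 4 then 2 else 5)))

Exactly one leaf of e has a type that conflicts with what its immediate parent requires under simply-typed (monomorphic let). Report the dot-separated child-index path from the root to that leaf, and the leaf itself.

Working:
y : b
\y._ : b -> b
\x._ : a -> b -> b
\z._ : c -> Bool
  unify Int ~ Bool
  FAIL: mismatch Int ~ Bool

Answer: 1.1.0 : 4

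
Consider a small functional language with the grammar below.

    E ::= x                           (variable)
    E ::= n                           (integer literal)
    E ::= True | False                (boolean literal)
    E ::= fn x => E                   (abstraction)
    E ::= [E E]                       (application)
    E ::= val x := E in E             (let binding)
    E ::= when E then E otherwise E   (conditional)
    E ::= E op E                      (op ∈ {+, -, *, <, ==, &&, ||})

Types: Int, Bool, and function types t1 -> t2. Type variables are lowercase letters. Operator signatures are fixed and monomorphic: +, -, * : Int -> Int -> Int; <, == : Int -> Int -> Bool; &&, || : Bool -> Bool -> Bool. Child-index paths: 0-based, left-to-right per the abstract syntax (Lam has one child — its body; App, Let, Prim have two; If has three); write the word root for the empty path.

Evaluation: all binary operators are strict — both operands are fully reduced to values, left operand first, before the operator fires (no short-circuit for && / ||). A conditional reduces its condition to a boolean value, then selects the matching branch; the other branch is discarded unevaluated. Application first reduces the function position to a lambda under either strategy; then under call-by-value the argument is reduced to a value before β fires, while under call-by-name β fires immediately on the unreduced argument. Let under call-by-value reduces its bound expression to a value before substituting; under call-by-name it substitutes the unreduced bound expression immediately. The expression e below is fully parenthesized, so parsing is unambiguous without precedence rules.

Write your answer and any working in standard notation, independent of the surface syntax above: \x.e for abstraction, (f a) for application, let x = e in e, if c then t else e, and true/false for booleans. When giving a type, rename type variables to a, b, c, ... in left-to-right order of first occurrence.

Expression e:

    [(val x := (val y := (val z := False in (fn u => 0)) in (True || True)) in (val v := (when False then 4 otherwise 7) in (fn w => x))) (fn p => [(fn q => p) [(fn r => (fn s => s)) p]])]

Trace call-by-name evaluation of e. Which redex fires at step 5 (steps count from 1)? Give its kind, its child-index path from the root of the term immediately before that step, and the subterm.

Derivation:
step 0: ((let x = (let y = (let z = false in (\u.0)) in (true || true)) in (let v = (if false then 4 else 7) in (\w.x))) (\p.((\q.p) ((\r.(\s.s)) p))))
step 1: [let@0] ((let v = (if false then 4 else 7) in (\w.(let y = (let z = false in (\u.0)) in (true || true)))) (\p.((\q.p) ((\r.(\s.s)) p))))
step 2: [let@0] ((\w.(let y = (let z = false in (\u.0)) in (true || true))) (\p.((\q.p) ((\r.(\s.s)) p))))
step 3: [beta@root] (let y = (let z = false in (\u.0)) in (true || true))
step 4: [let@root] (true || true)
step 5: [delta@root] true

Answer: delta at root : (true || true)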